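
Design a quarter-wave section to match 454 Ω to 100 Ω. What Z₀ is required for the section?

Z_qwt ≈ 213 Ω

Z_qwt = √(Z_0·R_L) = √(100 × 454) = √45400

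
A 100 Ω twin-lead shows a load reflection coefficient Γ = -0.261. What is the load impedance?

Z_L = Z_0·(1 + Γ)/(1 − Γ) = 100·(0.739)/(1.26)

Z_L ≈ 58.6 Ω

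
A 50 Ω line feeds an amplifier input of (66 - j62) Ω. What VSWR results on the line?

VSWR ≈ 2.9

Γ = (Z_L − Z_0)/(Z_L + Z_0) = (16 − j62)/(116 − j62)
|Γ| = 64/132 = 0.487
VSWR = (1 + |Γ|)/(1 − |Γ|) = 1.49/0.513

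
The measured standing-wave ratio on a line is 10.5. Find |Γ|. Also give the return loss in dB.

|Γ| = (S − 1)/(S + 1) = (10.5 − 1)/(10.5 + 1) = 9.5/11.5
RL = −20·log₁₀|Γ| = −20·log₁₀(0.826)

|Γ| ≈ 0.826; return loss ≈ 1.66 dB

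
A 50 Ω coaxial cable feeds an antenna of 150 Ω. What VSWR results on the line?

VSWR ≈ 3

Γ = (150 − 50)/(150 + 50) = 0.5
VSWR = (1 + 0.5)/(1 − 0.5)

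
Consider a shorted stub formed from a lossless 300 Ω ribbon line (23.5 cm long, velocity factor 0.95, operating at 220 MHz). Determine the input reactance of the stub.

λ = v/f = 0.95·c / 220 MHz = 1.3 m
βl = 2π·l/λ = 2π × 0.181 = 65.3°
tan(βl) = 2.17
For a shorted stub, Z_in = jZ_0·tan(βl)

X_in ≈ 652 Ω (inductive)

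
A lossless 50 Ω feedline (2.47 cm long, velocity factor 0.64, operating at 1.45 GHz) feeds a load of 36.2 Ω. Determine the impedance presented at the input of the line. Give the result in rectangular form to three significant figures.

λ = v/f = 0.64·c / 1.45 GHz = 0.132 m
βl = 2π·l/λ = 2π × 0.187 = 67.2°
tan(βl) = tan(67.2°) = 2.37
Z_in = Z_0·(Z_L + jZ_0·tanβl)/(Z_0 + jZ_L·tanβl)
     = 50·(36.2 + j119)/(50 + j85.9)

Z_in ≈ 60.7 + j14.3 Ω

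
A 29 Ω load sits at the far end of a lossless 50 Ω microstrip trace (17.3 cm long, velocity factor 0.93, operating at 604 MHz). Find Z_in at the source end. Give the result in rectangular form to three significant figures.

Z_in ≈ 43.5 − j24.9 Ω

λ = v/f = 0.93·c / 604 MHz = 0.462 m
βl = 2π·l/λ = 2π × 0.375 = 135°
tan(βl) = tan(135°) = -1.01
Z_in = Z_0·(Z_L + jZ_0·tanβl)/(Z_0 + jZ_L·tanβl)
     = 50·(29 − j50.3)/(50 − j29.2)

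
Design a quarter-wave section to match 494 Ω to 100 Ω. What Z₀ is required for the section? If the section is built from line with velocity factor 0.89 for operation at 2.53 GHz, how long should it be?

Z_qwt = √(Z_0·R_L) = √(100 × 494) = √49400
λ = 0.89·c/f = 0.106 m, so l = λ/4 = 0.0264 m

Z_qwt ≈ 222 Ω; length ≈ 2.64 cm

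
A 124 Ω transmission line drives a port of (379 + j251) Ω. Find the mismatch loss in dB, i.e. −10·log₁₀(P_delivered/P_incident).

mismatch loss ≈ 2.26 dB

Γ = (255 + j251)/(503 + j251), |Γ| = 0.637
|Γ|² = 0.405, so P_del/P_inc = 1 − |Γ|² = 0.595
ML = −10·log₁₀(1 − |Γ|²)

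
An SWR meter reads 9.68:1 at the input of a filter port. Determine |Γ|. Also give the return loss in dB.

|Γ| = (S − 1)/(S + 1) = (9.68 − 1)/(9.68 + 1) = 8.68/10.7
RL = −20·log₁₀|Γ| = −20·log₁₀(0.813)

|Γ| ≈ 0.813; return loss ≈ 1.8 dB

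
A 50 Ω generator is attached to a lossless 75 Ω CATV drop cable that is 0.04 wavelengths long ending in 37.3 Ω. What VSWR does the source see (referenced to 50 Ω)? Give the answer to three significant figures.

VSWR ≈ 1.5

βl = 2π × 0.04 = 14.4°
tan(βl) = 0.257
Z_in = Z_0·(Z_L + jZ_0·tanβl)/(Z_0 + jZ_L·tanβl) = 39.1 + j14.3 Ω
Γ_s = (Z_in − Z_s)/(Z_in + Z_s) = (-10.9 + j14.3)/(89.1 + j14.3), |Γ_s| = 0.199
VSWR = (1 + |Γ_s|)/(1 − |Γ_s|)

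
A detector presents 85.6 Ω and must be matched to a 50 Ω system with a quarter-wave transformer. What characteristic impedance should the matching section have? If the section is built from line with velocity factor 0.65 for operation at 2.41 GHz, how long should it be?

Z_qwt = √(Z_0·R_L) = √(50 × 85.6) = √4280
λ = 0.65·c/f = 0.0809 m, so l = λ/4 = 0.0202 m

Z_qwt ≈ 65.4 Ω; length ≈ 2.02 cm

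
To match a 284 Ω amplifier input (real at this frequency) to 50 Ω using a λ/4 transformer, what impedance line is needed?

Z_qwt ≈ 119 Ω

Z_qwt = √(Z_0·R_L) = √(50 × 284) = √14200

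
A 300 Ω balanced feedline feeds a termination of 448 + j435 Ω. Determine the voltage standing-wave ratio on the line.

VSWR ≈ 3.26

Γ = (Z_L − Z_0)/(Z_L + Z_0) = (148 + j435)/(748 + j435)
|Γ| = 459/865 = 0.531
VSWR = (1 + |Γ|)/(1 − |Γ|) = 1.53/0.469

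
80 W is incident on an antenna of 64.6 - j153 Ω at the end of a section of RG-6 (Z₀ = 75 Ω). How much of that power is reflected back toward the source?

P_reflected ≈ 43.9 W

|Γ| = |(-10.4 − j153)/(139.6 − j153)| = 0.74
|Γ|² = 0.548
P_refl = |Γ|²·P_inc = 43.9 W, P_del = (1 − |Γ|²)·P_inc = 36.1 W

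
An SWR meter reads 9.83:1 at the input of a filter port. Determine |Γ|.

|Γ| ≈ 0.815

|Γ| = (S − 1)/(S + 1) = (9.83 − 1)/(9.83 + 1) = 8.83/10.8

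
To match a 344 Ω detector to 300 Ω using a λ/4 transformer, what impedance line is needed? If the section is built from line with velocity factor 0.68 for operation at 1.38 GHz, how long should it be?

Z_qwt = √(Z_0·R_L) = √(300 × 344) = √103200
λ = 0.68·c/f = 0.148 m, so l = λ/4 = 0.037 m

Z_qwt ≈ 321 Ω; length ≈ 3.7 cm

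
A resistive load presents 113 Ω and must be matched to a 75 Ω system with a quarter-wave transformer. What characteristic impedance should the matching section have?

Z_qwt = √(Z_0·R_L) = √(75 × 113) = √8475

Z_qwt ≈ 92.1 Ω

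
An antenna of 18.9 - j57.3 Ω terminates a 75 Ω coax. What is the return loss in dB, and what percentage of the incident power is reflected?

Γ = (-56.1 − j57.3)/(93.9 − j57.3), |Γ| = 0.729
RL = −20·log₁₀(0.729) = 2.75 dB
P_refl/P_inc = |Γ|² = 0.531

RL ≈ 2.75 dB; 53.1% of incident power reflected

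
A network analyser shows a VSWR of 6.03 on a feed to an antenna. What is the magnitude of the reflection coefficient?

|Γ| = (S − 1)/(S + 1) = (6.03 − 1)/(6.03 + 1) = 5.03/7.03

|Γ| ≈ 0.716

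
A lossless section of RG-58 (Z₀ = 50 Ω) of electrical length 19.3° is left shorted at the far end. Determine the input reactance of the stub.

X_in ≈ 17.5 Ω (inductive)

tan(βl) = 0.35
For a shorted stub, Z_in = jZ_0·tan(βl)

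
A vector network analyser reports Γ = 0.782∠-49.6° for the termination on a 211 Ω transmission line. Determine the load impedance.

Z_L ≈ 137 − j420 Ω

Z_L = Z_0·(1 + Γ)/(1 − Γ) = 211·(1.51 − j0.596)/(0.493 + j0.596)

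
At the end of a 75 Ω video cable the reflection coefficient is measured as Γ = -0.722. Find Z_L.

Z_L = Z_0·(1 + Γ)/(1 − Γ) = 75·(0.278)/(1.72)

Z_L ≈ 12.1 Ω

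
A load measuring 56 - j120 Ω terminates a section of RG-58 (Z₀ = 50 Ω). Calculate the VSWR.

Γ = (Z_L − Z_0)/(Z_L + Z_0) = (6 − j120)/(106 − j120)
|Γ| = 120/160 = 0.75
VSWR = (1 + |Γ|)/(1 − |Γ|) = 1.75/0.25

VSWR ≈ 7.01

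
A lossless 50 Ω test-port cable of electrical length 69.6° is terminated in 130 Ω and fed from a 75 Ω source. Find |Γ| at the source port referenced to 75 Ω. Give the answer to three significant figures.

|Γ| ≈ 0.571

tan(βl) = 2.69
Z_in = Z_0·(Z_L + jZ_0·tanβl)/(Z_0 + jZ_L·tanβl) = 21.5 − j15.5 Ω
Γ_s = (Z_in − Z_s)/(Z_in + Z_s) = (-53.5 − j15.5)/(96.5 − j15.5), |Γ_s| = 0.571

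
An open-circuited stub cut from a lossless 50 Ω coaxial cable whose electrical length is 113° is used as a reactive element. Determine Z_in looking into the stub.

tan(βl) = -2.36
For an open-circuited stub, Z_in = −jZ_0·cot(βl) = −jZ_0/tan(βl)

Z_in ≈ +j21.2 Ω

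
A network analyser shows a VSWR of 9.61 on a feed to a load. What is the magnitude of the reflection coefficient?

|Γ| ≈ 0.811

|Γ| = (S − 1)/(S + 1) = (9.61 − 1)/(9.61 + 1) = 8.61/10.6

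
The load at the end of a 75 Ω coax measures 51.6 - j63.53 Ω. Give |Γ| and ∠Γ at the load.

Γ = (Z_L − Z_0)/(Z_L + Z_0) = (-23.4 − j63.53)/(126.6 − j63.53)
|Γ| = 67.7/142 = 0.478

Γ ≈ 0.478 ∠ -83.6°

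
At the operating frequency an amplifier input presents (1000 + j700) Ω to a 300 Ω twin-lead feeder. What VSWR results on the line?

VSWR ≈ 5.07

Γ = (Z_L − Z_0)/(Z_L + Z_0) = (700 + j700)/(1300 + j700)
|Γ| = 990/1480 = 0.67
VSWR = (1 + |Γ|)/(1 − |Γ|) = 1.67/0.33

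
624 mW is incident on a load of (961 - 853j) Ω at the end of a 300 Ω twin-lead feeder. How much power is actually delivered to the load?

P_delivered ≈ 310 mW

|Γ| = |(661 − j853)/(1261 − j853)| = 0.709
|Γ|² = 0.502
P_refl = |Γ|²·P_inc = 314 mW, P_del = (1 − |Γ|²)·P_inc = 310 mW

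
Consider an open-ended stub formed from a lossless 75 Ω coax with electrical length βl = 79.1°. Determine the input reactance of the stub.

tan(βl) = 5.19
For an open-ended stub, Z_in = −jZ_0·cot(βl) = −jZ_0/tan(βl)

X_in ≈ -14.4 Ω (capacitive)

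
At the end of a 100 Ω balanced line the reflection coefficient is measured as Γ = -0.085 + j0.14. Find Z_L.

Z_L ≈ 81.3 + j23.4 Ω

Z_L = Z_0·(1 + Γ)/(1 − Γ) = 100·(0.915 + j0.14)/(1.08 − j0.14)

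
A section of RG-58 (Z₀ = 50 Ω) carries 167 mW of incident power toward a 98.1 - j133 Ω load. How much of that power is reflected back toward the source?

P_reflected ≈ 84.3 mW

|Γ| = |(48.1 − j133)/(148.1 − j133)| = 0.711
|Γ|² = 0.505
P_refl = |Γ|²·P_inc = 84.3 mW, P_del = (1 − |Γ|²)·P_inc = 82.7 mW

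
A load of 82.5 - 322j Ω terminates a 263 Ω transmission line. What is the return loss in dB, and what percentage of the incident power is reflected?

Γ = (-180.5 − j322)/(345.5 − j322), |Γ| = 0.782
RL = −20·log₁₀(0.782) = 2.14 dB
P_refl/P_inc = |Γ|² = 0.611

RL ≈ 2.14 dB; 61.1% of incident power reflected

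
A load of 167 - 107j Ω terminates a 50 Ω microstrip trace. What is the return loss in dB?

RL ≈ 3.67 dB

Γ = (117 − j107)/(217 − j107), |Γ| = 0.655
RL = −20·log₁₀|Γ| = −20·log₁₀(0.655)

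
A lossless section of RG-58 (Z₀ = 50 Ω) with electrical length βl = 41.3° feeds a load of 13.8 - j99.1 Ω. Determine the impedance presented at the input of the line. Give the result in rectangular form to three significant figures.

tan(βl) = tan(41.3°) = 0.879
Z_in = Z_0·(Z_L + jZ_0·tanβl)/(Z_0 + jZ_L·tanβl)
     = 50·(13.8 − j55.2)/(137 + j12.1)

Z_in ≈ 3.23 − j20.4 Ω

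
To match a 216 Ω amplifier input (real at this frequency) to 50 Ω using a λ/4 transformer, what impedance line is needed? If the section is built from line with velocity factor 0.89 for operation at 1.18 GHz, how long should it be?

Z_qwt = √(Z_0·R_L) = √(50 × 216) = √10800
λ = 0.89·c/f = 0.226 m, so l = λ/4 = 0.0566 m

Z_qwt ≈ 104 Ω; length ≈ 5.66 cm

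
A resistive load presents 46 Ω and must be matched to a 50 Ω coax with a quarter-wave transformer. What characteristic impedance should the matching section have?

Z_qwt ≈ 48 Ω

Z_qwt = √(Z_0·R_L) = √(50 × 46) = √2300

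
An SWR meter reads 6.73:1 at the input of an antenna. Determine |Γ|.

|Γ| ≈ 0.741

|Γ| = (S − 1)/(S + 1) = (6.73 − 1)/(6.73 + 1) = 5.73/7.73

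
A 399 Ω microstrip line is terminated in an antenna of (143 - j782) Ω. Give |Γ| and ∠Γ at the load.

Γ ≈ 0.865 ∠ -52.9°

Γ = (Z_L − Z_0)/(Z_L + Z_0) = (-256 − j782)/(542 − j782)
|Γ| = 823/951 = 0.865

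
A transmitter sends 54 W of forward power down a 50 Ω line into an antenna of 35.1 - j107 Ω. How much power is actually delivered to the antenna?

|Γ| = |(-14.9 − j107)/(85.1 − j107)| = 0.79
|Γ|² = 0.624
P_refl = |Γ|²·P_inc = 33.7 W, P_del = (1 − |Γ|²)·P_inc = 20.3 W

P_delivered ≈ 20.3 W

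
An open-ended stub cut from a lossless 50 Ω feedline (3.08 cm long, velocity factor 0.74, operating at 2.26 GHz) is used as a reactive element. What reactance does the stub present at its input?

X_in ≈ 21.1 Ω (inductive)

λ = v/f = 0.74·c / 2.26 GHz = 0.0982 m
βl = 2π·l/λ = 2π × 0.314 = 113°
tan(βl) = -2.37
For an open-ended stub, Z_in = −jZ_0·cot(βl) = −jZ_0/tan(βl)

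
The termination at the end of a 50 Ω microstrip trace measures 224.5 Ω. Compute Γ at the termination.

Γ = (Z_L − Z_0)/(Z_L + Z_0) = (224.5 − 50)/(224.5 + 50) = 174.5/274.5

Γ = 0.636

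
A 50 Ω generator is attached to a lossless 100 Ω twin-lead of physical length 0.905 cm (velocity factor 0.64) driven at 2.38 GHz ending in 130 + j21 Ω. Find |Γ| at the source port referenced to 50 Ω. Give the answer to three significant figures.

λ = v/f = 0.64·c / 2.38 GHz = 0.0807 m
βl = 2π·l/λ = 2π × 0.112 = 40.4°
tan(βl) = 0.851
Z_in = Z_0·(Z_L + jZ_0·tanβl)/(Z_0 + jZ_L·tanβl) = 118 − j29.9 Ω
Γ_s = (Z_in − Z_s)/(Z_in + Z_s) = (68.1 − j29.9)/(168 − j29.9), |Γ_s| = 0.435

|Γ| ≈ 0.435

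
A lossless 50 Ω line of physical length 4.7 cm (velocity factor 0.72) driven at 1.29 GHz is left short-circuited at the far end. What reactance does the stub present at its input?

X_in ≈ -256 Ω (capacitive)

λ = v/f = 0.72·c / 1.29 GHz = 0.167 m
βl = 2π·l/λ = 2π × 0.281 = 101°
tan(βl) = -5.12
For a short-circuited stub, Z_in = jZ_0·tan(βl)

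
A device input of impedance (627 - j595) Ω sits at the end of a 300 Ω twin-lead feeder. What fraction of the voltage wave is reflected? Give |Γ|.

Γ = (Z_L − Z_0)/(Z_L + Z_0) = (327 − j595)/(927 − j595)
|Γ| = 679/1100

|Γ| ≈ 0.616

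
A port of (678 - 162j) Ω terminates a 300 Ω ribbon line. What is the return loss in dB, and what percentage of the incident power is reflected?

RL ≈ 7.64 dB; 17.2% of incident power reflected

Γ = (378 − j162)/(978 − j162), |Γ| = 0.415
RL = −20·log₁₀(0.415) = 7.64 dB
P_refl/P_inc = |Γ|² = 0.172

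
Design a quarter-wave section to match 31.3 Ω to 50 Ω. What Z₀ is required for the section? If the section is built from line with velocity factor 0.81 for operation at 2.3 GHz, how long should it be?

Z_qwt = √(Z_0·R_L) = √(50 × 31.3) = √1565
λ = 0.81·c/f = 0.106 m, so l = λ/4 = 0.0264 m

Z_qwt ≈ 39.6 Ω; length ≈ 2.64 cm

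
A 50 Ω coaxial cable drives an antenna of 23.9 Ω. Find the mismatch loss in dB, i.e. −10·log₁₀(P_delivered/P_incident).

Γ = (23.9 − 50)/(23.9 + 50) = -0.353
|Γ|² = 0.125, so P_del/P_inc = 1 − |Γ|² = 0.875
ML = −10·log₁₀(1 − |Γ|²)

mismatch loss ≈ 0.579 dB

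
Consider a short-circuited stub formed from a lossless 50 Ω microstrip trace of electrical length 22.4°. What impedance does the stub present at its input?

tan(βl) = 0.412
For a short-circuited stub, Z_in = jZ_0·tan(βl)

Z_in ≈ +j20.6 Ω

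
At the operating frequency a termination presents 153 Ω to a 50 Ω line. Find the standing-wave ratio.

VSWR ≈ 3.06

For a purely resistive load, VSWR = R_L/Z_0 or Z_0/R_L (whichever > 1) = 153/50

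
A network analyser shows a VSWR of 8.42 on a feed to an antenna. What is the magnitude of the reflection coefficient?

|Γ| = (S − 1)/(S + 1) = (8.42 − 1)/(8.42 + 1) = 7.42/9.42

|Γ| ≈ 0.788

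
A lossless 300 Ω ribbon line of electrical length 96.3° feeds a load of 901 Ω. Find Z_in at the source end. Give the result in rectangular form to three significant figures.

tan(βl) = tan(96.3°) = -9.06
Z_in = Z_0·(Z_L + jZ_0·tanβl)/(Z_0 + jZ_L·tanβl)
     = 300·(901 − j2720)/(300 − j8160)

Z_in ≈ 101 + j29.4 Ω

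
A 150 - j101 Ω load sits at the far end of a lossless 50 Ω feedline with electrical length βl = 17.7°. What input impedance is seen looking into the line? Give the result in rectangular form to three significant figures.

Z_in ≈ 45.6 − j78.3 Ω

tan(βl) = tan(17.7°) = 0.319
Z_in = Z_0·(Z_L + jZ_0·tanβl)/(Z_0 + jZ_L·tanβl)
     = 50·(150 − j85)/(82.2 + j47.9)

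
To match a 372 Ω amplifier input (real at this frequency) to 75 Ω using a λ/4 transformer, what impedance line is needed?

Z_qwt = √(Z_0·R_L) = √(75 × 372) = √27900

Z_qwt ≈ 167 Ω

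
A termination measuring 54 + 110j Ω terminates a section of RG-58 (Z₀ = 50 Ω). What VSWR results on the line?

VSWR ≈ 6.33

Γ = (Z_L − Z_0)/(Z_L + Z_0) = (4 + j110)/(104 + j110)
|Γ| = 110/151 = 0.727
VSWR = (1 + |Γ|)/(1 − |Γ|) = 1.73/0.273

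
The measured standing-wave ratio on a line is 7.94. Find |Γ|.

|Γ| = (S − 1)/(S + 1) = (7.94 − 1)/(7.94 + 1) = 6.94/8.94

|Γ| ≈ 0.776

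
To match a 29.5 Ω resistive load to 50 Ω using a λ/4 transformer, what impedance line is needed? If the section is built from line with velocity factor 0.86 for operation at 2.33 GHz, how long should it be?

Z_qwt ≈ 38.4 Ω; length ≈ 2.77 cm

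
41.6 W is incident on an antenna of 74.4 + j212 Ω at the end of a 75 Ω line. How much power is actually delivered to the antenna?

|Γ| = |(-0.6 + j212)/(149.4 + j212)| = 0.817
|Γ|² = 0.668
P_refl = |Γ|²·P_inc = 27.8 W, P_del = (1 − |Γ|²)·P_inc = 13.8 W

P_delivered ≈ 13.8 W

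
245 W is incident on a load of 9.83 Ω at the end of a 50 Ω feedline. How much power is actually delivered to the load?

Γ = (9.83 − 50)/(9.83 + 50) = -0.671
|Γ|² = 0.451
P_refl = |Γ|²·P_inc = 110 W, P_del = (1 − |Γ|²)·P_inc = 135 W

P_delivered ≈ 135 W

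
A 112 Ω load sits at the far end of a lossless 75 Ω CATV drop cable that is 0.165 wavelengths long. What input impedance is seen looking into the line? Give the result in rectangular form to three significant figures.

βl = 2π × 0.165 = 59.4°
tan(βl) = tan(59.4°) = 1.69
Z_in = Z_0·(Z_L + jZ_0·tanβl)/(Z_0 + jZ_L·tanβl)
     = 75·(112 + j127)/(75 + j189)

Z_in ≈ 58.6 − j21.1 Ω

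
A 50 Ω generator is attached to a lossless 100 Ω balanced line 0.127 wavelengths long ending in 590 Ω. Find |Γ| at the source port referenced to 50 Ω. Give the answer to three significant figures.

|Γ| ≈ 0.76

βl = 2π × 0.127 = 45.7°
tan(βl) = 1.03
Z_in = Z_0·(Z_L + jZ_0·tanβl)/(Z_0 + jZ_L·tanβl) = 32.2 − j92.2 Ω
Γ_s = (Z_in − Z_s)/(Z_in + Z_s) = (-17.8 − j92.2)/(82.2 − j92.2), |Γ_s| = 0.76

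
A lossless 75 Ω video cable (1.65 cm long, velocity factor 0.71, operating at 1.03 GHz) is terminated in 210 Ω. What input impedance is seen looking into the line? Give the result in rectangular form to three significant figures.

Z_in ≈ 81.4 − j83.8 Ω

λ = v/f = 0.71·c / 1.03 GHz = 0.207 m
βl = 2π·l/λ = 2π × 0.0798 = 28.7°
tan(βl) = tan(28.7°) = 0.548
Z_in = Z_0·(Z_L + jZ_0·tanβl)/(Z_0 + jZ_L·tanβl)
     = 75·(210 + j41.1)/(75 + j115)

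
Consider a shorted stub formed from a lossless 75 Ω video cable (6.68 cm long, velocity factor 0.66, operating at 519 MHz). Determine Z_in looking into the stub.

λ = v/f = 0.66·c / 519 MHz = 0.382 m
βl = 2π·l/λ = 2π × 0.175 = 63°
tan(βl) = 1.97
For a shorted stub, Z_in = jZ_0·tan(βl)

Z_in ≈ +j147 Ω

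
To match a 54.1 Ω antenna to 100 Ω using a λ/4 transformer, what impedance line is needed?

Z_qwt ≈ 73.6 Ω

Z_qwt = √(Z_0·R_L) = √(100 × 54.1) = √5410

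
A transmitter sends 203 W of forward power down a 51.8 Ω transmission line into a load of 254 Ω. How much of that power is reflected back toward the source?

Γ = (254 − 51.8)/(254 + 51.8) = 0.661
|Γ|² = 0.437
P_refl = |Γ|²·P_inc = 88.8 W, P_del = (1 − |Γ|²)·P_inc = 114 W

P_reflected ≈ 88.8 W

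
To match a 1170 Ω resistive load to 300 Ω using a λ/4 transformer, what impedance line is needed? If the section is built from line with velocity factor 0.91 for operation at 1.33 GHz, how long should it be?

Z_qwt ≈ 592 Ω; length ≈ 5.13 cm

Z_qwt = √(Z_0·R_L) = √(300 × 1170) = √351000
λ = 0.91·c/f = 0.205 m, so l = λ/4 = 0.0513 m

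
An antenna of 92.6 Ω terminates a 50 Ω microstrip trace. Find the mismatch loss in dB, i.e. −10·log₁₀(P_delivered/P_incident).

Γ = (92.6 − 50)/(92.6 + 50) = 0.299
|Γ|² = 0.0892, so P_del/P_inc = 1 − |Γ|² = 0.911
ML = −10·log₁₀(1 − |Γ|²)

mismatch loss ≈ 0.406 dB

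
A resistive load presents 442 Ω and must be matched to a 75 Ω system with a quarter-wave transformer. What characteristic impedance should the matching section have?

Z_qwt = √(Z_0·R_L) = √(75 × 442) = √33150

Z_qwt ≈ 182 Ω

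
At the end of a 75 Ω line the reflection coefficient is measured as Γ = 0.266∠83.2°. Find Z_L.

Z_L ≈ 69.2 + j39.3 Ω

Z_L = Z_0·(1 + Γ)/(1 − Γ) = 75·(1.03 + j0.264)/(0.969 − j0.264)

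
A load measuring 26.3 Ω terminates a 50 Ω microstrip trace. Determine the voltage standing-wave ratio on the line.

VSWR ≈ 1.9

Γ = (26.3 − 50)/(26.3 + 50) = -0.311
VSWR = (1 + 0.311)/(1 − 0.311)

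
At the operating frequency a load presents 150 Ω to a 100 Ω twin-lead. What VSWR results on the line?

VSWR ≈ 1.5

Γ = (150 − 100)/(150 + 100) = 0.2
VSWR = (1 + 0.2)/(1 − 0.2)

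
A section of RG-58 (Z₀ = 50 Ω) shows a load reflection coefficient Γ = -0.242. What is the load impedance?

Z_L ≈ 30.5 Ω

Z_L = Z_0·(1 + Γ)/(1 − Γ) = 50·(0.758)/(1.24)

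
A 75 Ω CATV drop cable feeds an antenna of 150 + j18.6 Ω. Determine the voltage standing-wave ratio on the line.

VSWR ≈ 2.04

Γ = (Z_L − Z_0)/(Z_L + Z_0) = (75 + j18.6)/(225 + j18.6)
|Γ| = 77.3/226 = 0.342
VSWR = (1 + |Γ|)/(1 − |Γ|) = 1.34/0.658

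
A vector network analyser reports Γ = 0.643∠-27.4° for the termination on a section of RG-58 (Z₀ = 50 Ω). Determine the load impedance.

Z_L ≈ 108 − j109 Ω

Z_L = Z_0·(1 + Γ)/(1 − Γ) = 50·(1.57 − j0.296)/(0.429 + j0.296)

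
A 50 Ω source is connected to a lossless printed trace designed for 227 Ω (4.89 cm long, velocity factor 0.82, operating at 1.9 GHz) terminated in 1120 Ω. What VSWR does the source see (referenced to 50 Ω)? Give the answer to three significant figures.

λ = v/f = 0.82·c / 1.9 GHz = 0.129 m
βl = 2π·l/λ = 2π × 0.378 = 136°
tan(βl) = -0.967
Z_in = Z_0·(Z_L + jZ_0·tanβl)/(Z_0 + jZ_L·tanβl) = 91.2 + j216 Ω
Γ_s = (Z_in − Z_s)/(Z_in + Z_s) = (41.2 + j216)/(141 + j216), |Γ_s| = 0.852
VSWR = (1 + |Γ_s|)/(1 − |Γ_s|)

VSWR ≈ 12.5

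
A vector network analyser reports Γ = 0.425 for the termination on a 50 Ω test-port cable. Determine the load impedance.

Z_L = Z_0·(1 + Γ)/(1 − Γ) = 50·(1.43)/(0.575)

Z_L ≈ 124 Ω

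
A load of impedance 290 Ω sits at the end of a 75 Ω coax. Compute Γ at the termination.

Γ = (Z_L − Z_0)/(Z_L + Z_0) = (290 − 75)/(290 + 75) = 215/365

Γ = 0.589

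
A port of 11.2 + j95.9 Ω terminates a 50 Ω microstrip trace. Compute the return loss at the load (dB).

RL ≈ 0.825 dB

Γ = (-38.8 + j95.9)/(61.2 + j95.9), |Γ| = 0.909
RL = −20·log₁₀|Γ| = −20·log₁₀(0.909)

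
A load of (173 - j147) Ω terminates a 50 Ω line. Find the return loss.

RL ≈ 2.88 dB

Γ = (123 − j147)/(223 − j147), |Γ| = 0.718
RL = −20·log₁₀|Γ| = −20·log₁₀(0.718)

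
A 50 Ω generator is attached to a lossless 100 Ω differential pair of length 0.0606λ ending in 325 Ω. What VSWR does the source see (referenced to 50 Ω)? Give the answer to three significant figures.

βl = 2π × 0.0606 = 21.8°
tan(βl) = 0.4
Z_in = Z_0·(Z_L + jZ_0·tanβl)/(Z_0 + jZ_L·tanβl) = 140 − j142 Ω
Γ_s = (Z_in − Z_s)/(Z_in + Z_s) = (90 − j142)/(190 − j142), |Γ_s| = 0.709
VSWR = (1 + |Γ_s|)/(1 − |Γ_s|)

VSWR ≈ 5.87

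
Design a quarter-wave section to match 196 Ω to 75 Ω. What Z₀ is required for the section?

Z_qwt = √(Z_0·R_L) = √(75 × 196) = √14700

Z_qwt ≈ 121 Ω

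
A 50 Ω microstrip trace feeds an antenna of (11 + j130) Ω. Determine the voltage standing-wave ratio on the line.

Γ = (Z_L − Z_0)/(Z_L + Z_0) = (-39 + j130)/(61 + j130)
|Γ| = 136/144 = 0.945
VSWR = (1 + |Γ|)/(1 − |Γ|) = 1.95/0.0548

VSWR ≈ 35.5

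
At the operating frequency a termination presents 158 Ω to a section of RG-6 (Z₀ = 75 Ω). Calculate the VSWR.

VSWR ≈ 2.11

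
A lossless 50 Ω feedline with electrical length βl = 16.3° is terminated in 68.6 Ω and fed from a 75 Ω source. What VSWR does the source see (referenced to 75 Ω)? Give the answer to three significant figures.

VSWR ≈ 1.25

tan(βl) = 0.292
Z_in = Z_0·(Z_L + jZ_0·tanβl)/(Z_0 + jZ_L·tanβl) = 64.1 − j11.1 Ω
Γ_s = (Z_in − Z_s)/(Z_in + Z_s) = (-10.9 − j11.1)/(139 − j11.1), |Γ_s| = 0.111
VSWR = (1 + |Γ_s|)/(1 − |Γ_s|)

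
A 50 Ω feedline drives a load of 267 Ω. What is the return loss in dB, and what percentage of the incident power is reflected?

Γ = (267 − 50)/(267 + 50) = 0.685
RL = −20·log₁₀(0.685) = 3.29 dB
P_refl/P_inc = |Γ|² = 0.469

RL ≈ 3.29 dB; 46.9% of incident power reflected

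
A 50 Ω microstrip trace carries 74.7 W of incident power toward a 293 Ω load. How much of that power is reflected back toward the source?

Γ = (293 − 50)/(293 + 50) = 0.708
|Γ|² = 0.502
P_refl = |Γ|²·P_inc = 37.5 W, P_del = (1 − |Γ|²)·P_inc = 37.2 W

P_reflected ≈ 37.5 W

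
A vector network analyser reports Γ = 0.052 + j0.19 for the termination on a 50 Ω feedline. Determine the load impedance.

Z_L = Z_0·(1 + Γ)/(1 − Γ) = 50·(1.05 + j0.19)/(0.948 − j0.19)

Z_L ≈ 51.4 + j20.3 Ω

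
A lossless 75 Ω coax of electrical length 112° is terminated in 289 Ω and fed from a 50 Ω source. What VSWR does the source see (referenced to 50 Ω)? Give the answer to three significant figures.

VSWR ≈ 3.05

tan(βl) = -2.48
Z_in = Z_0·(Z_L + jZ_0·tanβl)/(Z_0 + jZ_L·tanβl) = 22.4 + j28 Ω
Γ_s = (Z_in − Z_s)/(Z_in + Z_s) = (-27.6 + j28)/(72.4 + j28), |Γ_s| = 0.506
VSWR = (1 + |Γ_s|)/(1 − |Γ_s|)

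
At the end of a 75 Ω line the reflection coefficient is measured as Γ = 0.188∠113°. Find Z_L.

Z_L = Z_0·(1 + Γ)/(1 − Γ) = 75·(0.927 + j0.173)/(1.07 − j0.173)

Z_L ≈ 61.2 + j22 Ω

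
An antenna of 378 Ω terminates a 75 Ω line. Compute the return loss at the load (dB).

Γ = (378 − 75)/(378 + 75) = 0.669
RL = −20·log₁₀|Γ| = −20·log₁₀(0.669)

RL ≈ 3.49 dB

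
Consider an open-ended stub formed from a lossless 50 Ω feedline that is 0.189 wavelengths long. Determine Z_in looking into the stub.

Z_in ≈ −j20.2 Ω

βl = 2π × 0.189 = 68°
tan(βl) = 2.48
For an open-ended stub, Z_in = −jZ_0·cot(βl) = −jZ_0/tan(βl)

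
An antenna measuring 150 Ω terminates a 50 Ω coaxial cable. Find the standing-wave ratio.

VSWR ≈ 3

Γ = (150 − 50)/(150 + 50) = 0.5
VSWR = (1 + 0.5)/(1 − 0.5)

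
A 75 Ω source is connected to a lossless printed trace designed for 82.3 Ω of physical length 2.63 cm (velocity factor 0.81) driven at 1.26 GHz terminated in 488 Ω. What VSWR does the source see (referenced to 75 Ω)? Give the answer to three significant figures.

λ = v/f = 0.81·c / 1.26 GHz = 0.193 m
βl = 2π·l/λ = 2π × 0.136 = 49.1°
tan(βl) = 1.15
Z_in = Z_0·(Z_L + jZ_0·tanβl)/(Z_0 + jZ_L·tanβl) = 23.8 − j67.8 Ω
Γ_s = (Z_in − Z_s)/(Z_in + Z_s) = (-51.2 − j67.8)/(98.8 − j67.8), |Γ_s| = 0.709
VSWR = (1 + |Γ_s|)/(1 − |Γ_s|)

VSWR ≈ 5.88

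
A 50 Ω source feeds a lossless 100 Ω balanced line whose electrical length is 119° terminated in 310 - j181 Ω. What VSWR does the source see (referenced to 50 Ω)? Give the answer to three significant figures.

VSWR ≈ 4.6

tan(βl) = -1.8
Z_in = Z_0·(Z_L + jZ_0·tanβl)/(Z_0 + jZ_L·tanβl) = 36.2 + j70.1 Ω
Γ_s = (Z_in − Z_s)/(Z_in + Z_s) = (-13.8 + j70.1)/(86.2 + j70.1), |Γ_s| = 0.643
VSWR = (1 + |Γ_s|)/(1 − |Γ_s|)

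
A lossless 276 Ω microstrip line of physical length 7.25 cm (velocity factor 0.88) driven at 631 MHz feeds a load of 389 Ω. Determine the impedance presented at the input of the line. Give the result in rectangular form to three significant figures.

λ = v/f = 0.88·c / 631 MHz = 0.418 m
βl = 2π·l/λ = 2π × 0.173 = 62.4°
tan(βl) = tan(62.4°) = 1.91
Z_in = Z_0·(Z_L + jZ_0·tanβl)/(Z_0 + jZ_L·tanβl)
     = 276·(389 + j528)/(276 + j744)

Z_in ≈ 219 − j63 Ω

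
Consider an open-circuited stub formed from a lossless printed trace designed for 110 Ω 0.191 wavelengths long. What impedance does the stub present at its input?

Z_in ≈ −j42.8 Ω

βl = 2π × 0.191 = 68.8°
tan(βl) = 2.57
For an open-circuited stub, Z_in = −jZ_0·cot(βl) = −jZ_0/tan(βl)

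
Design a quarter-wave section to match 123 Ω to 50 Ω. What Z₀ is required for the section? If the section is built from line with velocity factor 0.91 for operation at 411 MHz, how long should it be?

Z_qwt ≈ 78.4 Ω; length ≈ 16.6 cm

Z_qwt = √(Z_0·R_L) = √(50 × 123) = √6150
λ = 0.91·c/f = 0.664 m, so l = λ/4 = 0.166 m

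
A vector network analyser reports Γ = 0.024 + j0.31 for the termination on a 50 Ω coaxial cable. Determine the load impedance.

Z_L ≈ 43.1 + j29.6 Ω

Z_L = Z_0·(1 + Γ)/(1 − Γ) = 50·(1.02 + j0.31)/(0.976 − j0.31)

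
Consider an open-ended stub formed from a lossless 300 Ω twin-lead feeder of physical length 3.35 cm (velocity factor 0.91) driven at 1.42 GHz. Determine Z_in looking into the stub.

Z_in ≈ −j155 Ω

λ = v/f = 0.91·c / 1.42 GHz = 0.192 m
βl = 2π·l/λ = 2π × 0.174 = 62.7°
tan(βl) = 1.94
For an open-ended stub, Z_in = −jZ_0·cot(βl) = −jZ_0/tan(βl)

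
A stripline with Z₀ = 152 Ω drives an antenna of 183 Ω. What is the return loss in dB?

Γ = (183 − 152)/(183 + 152) = 0.0925
RL = −20·log₁₀|Γ| = −20·log₁₀(0.0925)

RL ≈ 20.7 dB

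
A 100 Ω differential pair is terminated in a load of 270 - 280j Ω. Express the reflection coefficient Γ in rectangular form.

Γ = (Z_L − Z_0)/(Z_L + Z_0) = (170 − j280)/(370 − j280)

Γ ≈ 0.656 − j0.26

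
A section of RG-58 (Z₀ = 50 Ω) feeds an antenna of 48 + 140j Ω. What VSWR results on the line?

Γ = (Z_L − Z_0)/(Z_L + Z_0) = (-2 + j140)/(98 + j140)
|Γ| = 140/171 = 0.819
VSWR = (1 + |Γ|)/(1 − |Γ|) = 1.82/0.181

VSWR ≈ 10.1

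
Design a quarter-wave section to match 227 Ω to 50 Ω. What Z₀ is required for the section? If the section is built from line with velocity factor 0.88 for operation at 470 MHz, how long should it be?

Z_qwt ≈ 107 Ω; length ≈ 14 cm

Z_qwt = √(Z_0·R_L) = √(50 × 227) = √11350
λ = 0.88·c/f = 0.562 m, so l = λ/4 = 0.14 m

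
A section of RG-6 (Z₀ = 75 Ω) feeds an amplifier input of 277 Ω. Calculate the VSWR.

VSWR ≈ 3.69

Γ = (277 − 75)/(277 + 75) = 0.574
VSWR = (1 + 0.574)/(1 − 0.574)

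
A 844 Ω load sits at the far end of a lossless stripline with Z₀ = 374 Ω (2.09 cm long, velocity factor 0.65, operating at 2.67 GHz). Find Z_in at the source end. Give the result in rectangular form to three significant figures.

λ = v/f = 0.65·c / 2.67 GHz = 0.073 m
βl = 2π·l/λ = 2π × 0.286 = 103°
tan(βl) = tan(103°) = -4.32
Z_in = Z_0·(Z_L + jZ_0·tanβl)/(Z_0 + jZ_L·tanβl)
     = 374·(844 − j1620)/(374 − j3650)

Z_in ≈ 173 + j68.8 Ω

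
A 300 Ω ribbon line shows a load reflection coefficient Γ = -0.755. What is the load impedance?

Z_L ≈ 41.9 Ω

Z_L = Z_0·(1 + Γ)/(1 − Γ) = 300·(0.245)/(1.75)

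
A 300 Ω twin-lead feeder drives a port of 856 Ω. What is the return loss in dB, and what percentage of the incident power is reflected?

RL ≈ 6.36 dB; 23.1% of incident power reflected

Γ = (856 − 300)/(856 + 300) = 0.481
RL = −20·log₁₀(0.481) = 6.36 dB
P_refl/P_inc = |Γ|² = 0.231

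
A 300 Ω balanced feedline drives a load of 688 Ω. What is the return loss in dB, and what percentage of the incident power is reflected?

Γ = (688 − 300)/(688 + 300) = 0.393
RL = −20·log₁₀(0.393) = 8.12 dB
P_refl/P_inc = |Γ|² = 0.154

RL ≈ 8.12 dB; 15.4% of incident power reflected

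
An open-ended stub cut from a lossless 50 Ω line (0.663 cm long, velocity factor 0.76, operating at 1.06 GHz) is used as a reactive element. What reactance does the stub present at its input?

λ = v/f = 0.76·c / 1.06 GHz = 0.215 m
βl = 2π·l/λ = 2π × 0.0308 = 11.1°
tan(βl) = 0.196
For an open-ended stub, Z_in = −jZ_0·cot(βl) = −jZ_0/tan(βl)

X_in ≈ -255 Ω (capacitive)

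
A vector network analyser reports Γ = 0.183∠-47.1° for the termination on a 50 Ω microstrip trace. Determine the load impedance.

Z_L ≈ 61.6 − j17.1 Ω

Z_L = Z_0·(1 + Γ)/(1 − Γ) = 50·(1.12 − j0.134)/(0.875 + j0.134)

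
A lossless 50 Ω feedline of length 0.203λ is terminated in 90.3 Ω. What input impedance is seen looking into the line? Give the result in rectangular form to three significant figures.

Z_in ≈ 29.4 − j10.3 Ω

βl = 2π × 0.203 = 73.1°
tan(βl) = tan(73.1°) = 3.29
Z_in = Z_0·(Z_L + jZ_0·tanβl)/(Z_0 + jZ_L·tanβl)
     = 50·(90.3 + j164)/(50 + j297)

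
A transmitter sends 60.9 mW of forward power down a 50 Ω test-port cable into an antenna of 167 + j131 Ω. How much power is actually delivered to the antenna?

|Γ| = |(117 + j131)/(217 + j131)| = 0.693
|Γ|² = 0.48
P_refl = |Γ|²·P_inc = 29.2 mW, P_del = (1 − |Γ|²)·P_inc = 31.7 mW

P_delivered ≈ 31.7 mW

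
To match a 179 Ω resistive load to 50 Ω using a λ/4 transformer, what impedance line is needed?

Z_qwt = √(Z_0·R_L) = √(50 × 179) = √8950

Z_qwt ≈ 94.6 Ω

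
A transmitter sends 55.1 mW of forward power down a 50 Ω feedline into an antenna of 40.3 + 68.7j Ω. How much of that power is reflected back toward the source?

P_reflected ≈ 20.6 mW

|Γ| = |(-9.7 + j68.7)/(90.3 + j68.7)| = 0.611
|Γ|² = 0.374
P_refl = |Γ|²·P_inc = 20.6 mW, P_del = (1 − |Γ|²)·P_inc = 34.5 mW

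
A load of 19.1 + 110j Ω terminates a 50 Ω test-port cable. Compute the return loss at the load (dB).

RL ≈ 1.11 dB

Γ = (-30.9 + j110)/(69.1 + j110), |Γ| = 0.88
RL = −20·log₁₀|Γ| = −20·log₁₀(0.88)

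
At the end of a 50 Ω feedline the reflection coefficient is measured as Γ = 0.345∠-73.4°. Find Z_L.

Z_L = Z_0·(1 + Γ)/(1 − Γ) = 50·(1.1 − j0.331)/(0.901 + j0.331)

Z_L ≈ 47.8 − j35.9 Ω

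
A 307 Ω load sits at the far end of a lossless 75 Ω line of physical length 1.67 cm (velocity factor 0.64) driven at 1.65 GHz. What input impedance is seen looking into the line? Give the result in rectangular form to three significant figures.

Z_in ≈ 28.7 − j53.8 Ω

λ = v/f = 0.64·c / 1.65 GHz = 0.116 m
βl = 2π·l/λ = 2π × 0.144 = 51.7°
tan(βl) = tan(51.7°) = 1.26
Z_in = Z_0·(Z_L + jZ_0·tanβl)/(Z_0 + jZ_L·tanβl)
     = 75·(307 + j94.8)/(75 + j388)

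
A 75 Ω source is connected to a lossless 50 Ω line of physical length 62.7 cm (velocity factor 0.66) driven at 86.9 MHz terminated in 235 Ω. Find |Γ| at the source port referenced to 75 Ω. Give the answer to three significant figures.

|Γ| ≈ 0.749

λ = v/f = 0.66·c / 86.9 MHz = 2.28 m
βl = 2π·l/λ = 2π × 0.275 = 99.1°
tan(βl) = -6.27
Z_in = Z_0·(Z_L + jZ_0·tanβl)/(Z_0 + jZ_L·tanβl) = 10.9 + j7.61 Ω
Γ_s = (Z_in − Z_s)/(Z_in + Z_s) = (-64.1 + j7.61)/(85.9 + j7.61), |Γ_s| = 0.749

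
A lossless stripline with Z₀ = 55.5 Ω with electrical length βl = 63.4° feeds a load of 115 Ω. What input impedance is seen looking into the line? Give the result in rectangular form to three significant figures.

Z_in ≈ 31.7 − j20.1 Ω

tan(βl) = tan(63.4°) = 2
Z_in = Z_0·(Z_L + jZ_0·tanβl)/(Z_0 + jZ_L·tanβl)
     = 55.5·(115 + j111)/(55.5 + j230)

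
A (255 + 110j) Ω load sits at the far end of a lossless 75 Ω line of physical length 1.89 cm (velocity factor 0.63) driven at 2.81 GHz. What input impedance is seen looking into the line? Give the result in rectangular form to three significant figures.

λ = v/f = 0.63·c / 2.81 GHz = 0.0673 m
βl = 2π·l/λ = 2π × 0.281 = 101°
tan(βl) = tan(101°) = -5.07
Z_in = Z_0·(Z_L + jZ_0·tanβl)/(Z_0 + jZ_L·tanβl)
     = 75·(255 − j270)/(633 − j1290)

Z_in ≈ 18.5 + j5.75 Ω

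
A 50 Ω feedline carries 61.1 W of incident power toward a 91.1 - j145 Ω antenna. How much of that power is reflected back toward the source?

|Γ| = |(41.1 − j145)/(141.1 − j145)| = 0.745
|Γ|² = 0.555
P_refl = |Γ|²·P_inc = 33.9 W, P_del = (1 − |Γ|²)·P_inc = 27.2 W

P_reflected ≈ 33.9 W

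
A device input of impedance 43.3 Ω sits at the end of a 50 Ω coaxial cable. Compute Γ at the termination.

Γ = -0.0718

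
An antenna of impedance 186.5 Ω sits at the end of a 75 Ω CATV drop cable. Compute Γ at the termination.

Γ = 0.426

Γ = (Z_L − Z_0)/(Z_L + Z_0) = (186.5 − 75)/(186.5 + 75) = 111.5/261.5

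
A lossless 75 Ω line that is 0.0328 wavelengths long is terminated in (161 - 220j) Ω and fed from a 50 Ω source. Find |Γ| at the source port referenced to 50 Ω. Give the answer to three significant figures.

|Γ| ≈ 0.795

βl = 2π × 0.0328 = 11.8°
tan(βl) = 0.209
Z_in = Z_0·(Z_L + jZ_0·tanβl)/(Z_0 + jZ_L·tanβl) = 59.9 − j143 Ω
Γ_s = (Z_in − Z_s)/(Z_in + Z_s) = (9.93 − j143)/(110 − j143), |Γ_s| = 0.795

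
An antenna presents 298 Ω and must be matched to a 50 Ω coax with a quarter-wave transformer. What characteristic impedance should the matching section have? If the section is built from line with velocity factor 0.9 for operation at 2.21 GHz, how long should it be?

Z_qwt ≈ 122 Ω; length ≈ 3.05 cm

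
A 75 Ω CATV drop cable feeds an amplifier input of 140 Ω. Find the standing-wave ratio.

VSWR ≈ 1.87

Γ = (140 − 75)/(140 + 75) = 0.302
VSWR = (1 + 0.302)/(1 − 0.302)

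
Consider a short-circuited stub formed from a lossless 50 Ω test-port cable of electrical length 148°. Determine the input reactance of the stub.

tan(βl) = -0.625
For a short-circuited stub, Z_in = jZ_0·tan(βl)

X_in ≈ -31.2 Ω (capacitive)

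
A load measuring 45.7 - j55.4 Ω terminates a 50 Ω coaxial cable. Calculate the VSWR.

Γ = (Z_L − Z_0)/(Z_L + Z_0) = (-4.3 − j55.4)/(95.7 − j55.4)
|Γ| = 55.6/111 = 0.503
VSWR = (1 + |Γ|)/(1 − |Γ|) = 1.5/0.497

VSWR ≈ 3.02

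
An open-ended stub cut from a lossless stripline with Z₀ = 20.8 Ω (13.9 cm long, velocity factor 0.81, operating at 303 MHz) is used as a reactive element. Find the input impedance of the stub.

λ = v/f = 0.81·c / 303 MHz = 0.802 m
βl = 2π·l/λ = 2π × 0.173 = 62.4°
tan(βl) = 1.91
For an open-ended stub, Z_in = −jZ_0·cot(βl) = −jZ_0/tan(βl)

Z_in ≈ −j10.9 Ω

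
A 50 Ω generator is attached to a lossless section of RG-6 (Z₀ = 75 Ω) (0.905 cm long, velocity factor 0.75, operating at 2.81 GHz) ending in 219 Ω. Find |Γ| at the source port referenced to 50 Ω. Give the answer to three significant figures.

λ = v/f = 0.75·c / 2.81 GHz = 0.0801 m
βl = 2π·l/λ = 2π × 0.113 = 40.7°
tan(βl) = 0.86
Z_in = Z_0·(Z_L + jZ_0·tanβl)/(Z_0 + jZ_L·tanβl) = 52.2 − j66.5 Ω
Γ_s = (Z_in − Z_s)/(Z_in + Z_s) = (2.16 − j66.5)/(102 − j66.5), |Γ_s| = 0.546

|Γ| ≈ 0.546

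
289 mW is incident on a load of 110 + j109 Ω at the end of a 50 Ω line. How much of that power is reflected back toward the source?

P_reflected ≈ 119 mW

|Γ| = |(60 + j109)/(160 + j109)| = 0.643
|Γ|² = 0.413
P_refl = |Γ|²·P_inc = 119 mW, P_del = (1 − |Γ|²)·P_inc = 170 mW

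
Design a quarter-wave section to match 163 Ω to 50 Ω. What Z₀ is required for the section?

Z_qwt ≈ 90.3 Ω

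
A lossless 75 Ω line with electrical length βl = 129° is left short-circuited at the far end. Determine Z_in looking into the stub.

Z_in ≈ −j92.6 Ω

tan(βl) = -1.23
For a short-circuited stub, Z_in = jZ_0·tan(βl)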